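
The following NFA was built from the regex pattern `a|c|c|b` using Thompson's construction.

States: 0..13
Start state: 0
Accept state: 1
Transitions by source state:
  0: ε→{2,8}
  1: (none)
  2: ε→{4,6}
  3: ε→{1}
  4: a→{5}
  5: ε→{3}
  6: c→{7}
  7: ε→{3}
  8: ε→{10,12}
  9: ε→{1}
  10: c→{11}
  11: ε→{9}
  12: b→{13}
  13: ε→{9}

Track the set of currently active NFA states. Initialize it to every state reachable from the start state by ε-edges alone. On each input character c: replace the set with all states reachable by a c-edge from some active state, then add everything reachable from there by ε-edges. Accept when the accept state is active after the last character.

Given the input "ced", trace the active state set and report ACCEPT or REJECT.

Answer: REJECT

Derivation:
initial (ε-close {0}): {0,2,4,6,8,10,12}
'c' @ 1: {1,3,7,9,11}  [accepting]
'e' @ 2: {}  — state set empty
rest 'd' ignored (set empty)
after full input: {}  (accept=1 not in)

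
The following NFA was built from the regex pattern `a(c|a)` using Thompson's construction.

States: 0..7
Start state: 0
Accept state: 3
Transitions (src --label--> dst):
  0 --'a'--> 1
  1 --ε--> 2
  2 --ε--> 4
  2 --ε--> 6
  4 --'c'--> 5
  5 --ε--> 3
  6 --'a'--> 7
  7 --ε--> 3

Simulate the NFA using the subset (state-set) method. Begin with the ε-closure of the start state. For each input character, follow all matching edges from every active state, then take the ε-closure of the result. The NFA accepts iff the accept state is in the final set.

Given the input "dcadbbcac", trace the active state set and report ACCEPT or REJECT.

initial (ε-close {0}): {0}
'd' @ 1: {}  — no active states
rest 'cadbbcac' ignored (set empty)
final: {}; accept 3 not in set

Answer: REJECT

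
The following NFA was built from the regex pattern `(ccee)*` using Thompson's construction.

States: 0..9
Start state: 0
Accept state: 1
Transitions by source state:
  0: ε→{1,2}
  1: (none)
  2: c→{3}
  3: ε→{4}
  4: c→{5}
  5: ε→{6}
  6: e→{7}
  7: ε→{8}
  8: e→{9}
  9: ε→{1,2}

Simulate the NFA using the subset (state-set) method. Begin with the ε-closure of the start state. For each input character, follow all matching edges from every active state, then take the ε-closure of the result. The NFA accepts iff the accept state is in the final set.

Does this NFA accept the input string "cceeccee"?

S₀ = ε-closure({0}) = {0,1,2}
'c' @ 1: {3,4}
'c' @ 2: {5,6}
'e' @ 3: {7,8}
'e' @ 4: {1,2,9}  ✓accept
'c' @ 5: {3,4}
'c' @ 6: {5,6}
'e' @ 7: {7,8}
'e' @ 8: {1,2,9}  ✓accept
final: {1,2,9}; accept 1 in set

Answer: ACCEPT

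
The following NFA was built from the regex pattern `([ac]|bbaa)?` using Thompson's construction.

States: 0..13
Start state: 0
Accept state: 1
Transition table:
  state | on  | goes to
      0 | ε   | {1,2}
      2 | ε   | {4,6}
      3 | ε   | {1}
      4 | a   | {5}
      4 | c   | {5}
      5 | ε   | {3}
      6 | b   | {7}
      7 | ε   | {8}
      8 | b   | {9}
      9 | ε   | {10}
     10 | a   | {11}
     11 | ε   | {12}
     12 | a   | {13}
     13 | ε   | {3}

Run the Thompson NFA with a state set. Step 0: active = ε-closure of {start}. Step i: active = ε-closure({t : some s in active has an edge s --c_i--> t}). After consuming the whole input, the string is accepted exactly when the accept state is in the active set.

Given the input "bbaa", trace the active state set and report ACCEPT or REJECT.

Answer: ACCEPT

Steps:
start: ε-closure({0}) = {0,1,2,4,6}
'b' @ 1: {7,8}
'b' @ 2: {9,10}
'a' @ 3: {11,12}
'a' @ 4: {1,3,13}  [accepting]
end set {1,3,13} — state 1 in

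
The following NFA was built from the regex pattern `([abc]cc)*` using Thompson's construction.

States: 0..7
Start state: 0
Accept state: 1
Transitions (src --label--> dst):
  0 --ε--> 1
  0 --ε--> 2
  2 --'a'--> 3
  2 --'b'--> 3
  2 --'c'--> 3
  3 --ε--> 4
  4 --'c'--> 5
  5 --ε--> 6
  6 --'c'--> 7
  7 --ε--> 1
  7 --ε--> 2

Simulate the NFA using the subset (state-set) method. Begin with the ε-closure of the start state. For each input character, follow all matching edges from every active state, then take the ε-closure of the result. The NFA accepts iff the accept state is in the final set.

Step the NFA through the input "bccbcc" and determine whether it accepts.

Answer: ACCEPT

Derivation:
start: ε-closure({0}) = {0,1,2}
'b' @ 1: {3,4}
'c' @ 2: {5,6}
'c' @ 3: {1,2,7}  [accepting]
'b' @ 4: {3,4}
'c' @ 5: {5,6}
'c' @ 6: {1,2,7}  [accepting]
final: {1,2,7}; accept 1 in set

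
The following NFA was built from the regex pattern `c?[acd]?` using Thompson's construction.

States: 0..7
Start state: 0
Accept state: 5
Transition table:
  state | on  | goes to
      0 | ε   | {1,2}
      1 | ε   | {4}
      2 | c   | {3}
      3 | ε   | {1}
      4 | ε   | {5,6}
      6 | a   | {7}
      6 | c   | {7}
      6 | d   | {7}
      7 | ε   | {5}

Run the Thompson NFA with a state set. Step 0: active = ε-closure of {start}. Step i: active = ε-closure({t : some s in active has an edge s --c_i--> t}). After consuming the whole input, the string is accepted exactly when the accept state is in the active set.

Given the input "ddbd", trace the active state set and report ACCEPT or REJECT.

start: ε-closure({0}) = {0,1,2,4,5,6}
'd' @ 1: {5,7}  ✓accept
'd' @ 2: {}  — state set empty
rest 'bd' ignored (set empty)
after full input: {}  (accept=5 not in)

Answer: REJECT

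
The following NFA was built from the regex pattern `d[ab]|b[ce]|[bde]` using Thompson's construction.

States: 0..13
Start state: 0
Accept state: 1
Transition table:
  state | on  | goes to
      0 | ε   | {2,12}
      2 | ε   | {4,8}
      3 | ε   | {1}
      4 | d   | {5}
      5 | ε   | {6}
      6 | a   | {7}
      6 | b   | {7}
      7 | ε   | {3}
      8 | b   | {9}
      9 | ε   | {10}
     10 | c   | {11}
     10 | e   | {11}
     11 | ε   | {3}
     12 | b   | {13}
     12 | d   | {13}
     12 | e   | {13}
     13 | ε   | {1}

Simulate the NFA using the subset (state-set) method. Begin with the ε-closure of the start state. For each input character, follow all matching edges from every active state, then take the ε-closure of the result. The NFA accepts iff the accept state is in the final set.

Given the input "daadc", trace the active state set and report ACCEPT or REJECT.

Answer: REJECT

Derivation:
start: ε-closure({0}) = {0,2,4,8,12}
'd' @ 1: {1,5,6,13}  [accepting]
'a' @ 2: {1,3,7}  [accepting]
'a' @ 3: {}  — state set empty
rest 'dc' ignored (set empty)
end set {} — state 1 not in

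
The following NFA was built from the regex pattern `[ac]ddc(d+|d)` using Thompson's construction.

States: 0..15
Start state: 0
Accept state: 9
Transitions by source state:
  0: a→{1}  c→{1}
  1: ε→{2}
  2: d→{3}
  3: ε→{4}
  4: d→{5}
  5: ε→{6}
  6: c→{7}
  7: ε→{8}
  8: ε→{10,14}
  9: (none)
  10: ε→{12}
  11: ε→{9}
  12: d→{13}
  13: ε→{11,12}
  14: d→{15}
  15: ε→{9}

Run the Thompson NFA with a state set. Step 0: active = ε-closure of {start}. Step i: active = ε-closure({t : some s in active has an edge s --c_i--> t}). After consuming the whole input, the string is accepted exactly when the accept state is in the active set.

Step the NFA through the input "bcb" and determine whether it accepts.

Answer: REJECT

Trace:
S₀ = ε-closure({0}) = {0}
'b' @ 1: {}  — state set empty
rest 'cb' ignored (set empty)
end set {} — state 9 not in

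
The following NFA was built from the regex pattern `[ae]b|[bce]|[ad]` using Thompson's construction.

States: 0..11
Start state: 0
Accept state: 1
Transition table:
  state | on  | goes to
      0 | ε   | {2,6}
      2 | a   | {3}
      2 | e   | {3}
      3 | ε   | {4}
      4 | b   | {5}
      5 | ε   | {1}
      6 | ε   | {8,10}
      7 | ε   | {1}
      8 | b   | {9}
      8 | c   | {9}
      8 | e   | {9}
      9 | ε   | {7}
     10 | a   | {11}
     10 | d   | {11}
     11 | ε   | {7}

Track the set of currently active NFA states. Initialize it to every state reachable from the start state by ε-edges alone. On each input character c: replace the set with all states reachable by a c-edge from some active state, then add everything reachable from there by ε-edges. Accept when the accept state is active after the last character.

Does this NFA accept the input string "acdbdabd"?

S₀ = ε-closure({0}) = {0,2,6,8,10}
'a' @ 1: {1,3,4,7,11}  [accepting]
'c' @ 2: {}  — dead — no transitions
rest 'dbdabd' ignored (set empty)
end set {} — state 1 not in

Answer: REJECT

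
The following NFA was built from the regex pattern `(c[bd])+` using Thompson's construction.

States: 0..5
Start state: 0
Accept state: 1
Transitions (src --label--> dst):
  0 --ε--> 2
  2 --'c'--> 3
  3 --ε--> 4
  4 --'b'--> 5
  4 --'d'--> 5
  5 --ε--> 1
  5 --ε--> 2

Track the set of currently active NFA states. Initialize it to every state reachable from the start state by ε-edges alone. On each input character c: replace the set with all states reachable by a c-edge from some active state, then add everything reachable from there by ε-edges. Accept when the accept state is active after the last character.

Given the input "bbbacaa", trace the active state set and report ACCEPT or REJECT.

Answer: REJECT

Derivation:
S₀ = ε-closure({0}) = {0,2}
'b' @ 1: {}  — state set empty
rest 'bbacaa' ignored (set empty)
final: {}; accept 1 not in set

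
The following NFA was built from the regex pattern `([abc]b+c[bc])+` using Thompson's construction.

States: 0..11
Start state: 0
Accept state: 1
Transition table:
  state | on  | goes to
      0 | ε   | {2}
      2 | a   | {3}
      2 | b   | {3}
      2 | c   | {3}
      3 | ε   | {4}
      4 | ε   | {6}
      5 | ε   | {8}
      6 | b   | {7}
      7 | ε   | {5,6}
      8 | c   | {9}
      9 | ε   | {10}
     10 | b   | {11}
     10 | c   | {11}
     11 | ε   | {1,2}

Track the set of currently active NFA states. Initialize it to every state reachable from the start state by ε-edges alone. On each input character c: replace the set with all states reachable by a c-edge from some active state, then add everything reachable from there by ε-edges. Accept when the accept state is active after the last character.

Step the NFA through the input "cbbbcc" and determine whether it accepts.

Answer: ACCEPT

Steps:
start: ε-closure({0}) = {0,2}
'c' @ 1: {3,4,6}
'b' @ 2: {5,6,7,8}
'b' @ 3: {5,6,7,8}
'b' @ 4: {5,6,7,8}
'c' @ 5: {9,10}
'c' @ 6: {1,2,11}  [accepting]
final: {1,2,11}; accept 1 in set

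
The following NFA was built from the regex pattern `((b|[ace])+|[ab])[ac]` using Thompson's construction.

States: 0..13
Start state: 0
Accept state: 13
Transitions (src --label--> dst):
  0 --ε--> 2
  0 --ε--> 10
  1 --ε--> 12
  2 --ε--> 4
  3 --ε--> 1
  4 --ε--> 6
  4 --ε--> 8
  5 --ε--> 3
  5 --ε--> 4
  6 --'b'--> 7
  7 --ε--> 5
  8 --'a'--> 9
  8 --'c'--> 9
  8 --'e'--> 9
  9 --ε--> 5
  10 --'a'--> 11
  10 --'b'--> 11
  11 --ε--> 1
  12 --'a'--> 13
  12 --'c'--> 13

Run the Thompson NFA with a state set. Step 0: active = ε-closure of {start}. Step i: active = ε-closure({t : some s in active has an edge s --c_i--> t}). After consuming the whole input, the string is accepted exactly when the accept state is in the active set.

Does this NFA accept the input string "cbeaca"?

Answer: ACCEPT

Derivation:
S₀ = ε-closure({0}) = {0,2,4,6,8,10}
'c' @ 1: {1,3,4,5,6,8,9,12}
'b' @ 2: {1,3,4,5,6,7,8,12}
'e' @ 3: {1,3,4,5,6,8,9,12}
'a' @ 4: {1,3,4,5,6,8,9,12,13}  (accept∈set)
'c' @ 5: {1,3,4,5,6,8,9,12,13}  (accept∈set)
'a' @ 6: {1,3,4,5,6,8,9,12,13}  (accept∈set)
end set {1,3,4,5,6,8,9,12,13} — state 13 in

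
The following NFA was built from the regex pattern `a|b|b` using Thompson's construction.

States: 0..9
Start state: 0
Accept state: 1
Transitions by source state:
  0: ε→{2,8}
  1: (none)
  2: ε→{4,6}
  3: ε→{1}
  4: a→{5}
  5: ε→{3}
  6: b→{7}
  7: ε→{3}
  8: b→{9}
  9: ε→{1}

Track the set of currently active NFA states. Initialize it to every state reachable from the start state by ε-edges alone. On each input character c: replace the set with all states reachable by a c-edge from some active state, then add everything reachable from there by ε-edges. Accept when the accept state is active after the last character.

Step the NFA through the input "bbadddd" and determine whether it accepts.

Answer: REJECT

Trace:
start: ε-closure({0}) = {0,2,4,6,8}
'b' @ 1: {1,3,7,9}  (accept∈set)
'b' @ 2: {}  — no active states
rest 'adddd' ignored (set empty)
end set {} — state 1 not in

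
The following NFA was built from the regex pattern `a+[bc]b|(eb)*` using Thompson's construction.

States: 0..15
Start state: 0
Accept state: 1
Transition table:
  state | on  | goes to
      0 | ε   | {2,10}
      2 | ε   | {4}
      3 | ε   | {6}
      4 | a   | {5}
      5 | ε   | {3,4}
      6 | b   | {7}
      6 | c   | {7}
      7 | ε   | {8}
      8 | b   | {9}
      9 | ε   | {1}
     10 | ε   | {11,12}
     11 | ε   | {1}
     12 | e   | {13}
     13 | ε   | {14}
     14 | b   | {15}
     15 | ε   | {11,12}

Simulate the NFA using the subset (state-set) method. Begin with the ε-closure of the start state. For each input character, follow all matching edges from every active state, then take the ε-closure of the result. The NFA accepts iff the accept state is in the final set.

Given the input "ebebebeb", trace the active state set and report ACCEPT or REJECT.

Answer: ACCEPT

Trace:
start: ε-closure({0}) = {0,1,2,4,10,11,12}
'e' @ 1: {13,14}
'b' @ 2: {1,11,12,15}  ✓accept
'e' @ 3: {13,14}
'b' @ 4: {1,11,12,15}  ✓accept
'e' @ 5: {13,14}
'b' @ 6: {1,11,12,15}  ✓accept
'e' @ 7: {13,14}
'b' @ 8: {1,11,12,15}  ✓accept
end set {1,11,12,15} — state 1 in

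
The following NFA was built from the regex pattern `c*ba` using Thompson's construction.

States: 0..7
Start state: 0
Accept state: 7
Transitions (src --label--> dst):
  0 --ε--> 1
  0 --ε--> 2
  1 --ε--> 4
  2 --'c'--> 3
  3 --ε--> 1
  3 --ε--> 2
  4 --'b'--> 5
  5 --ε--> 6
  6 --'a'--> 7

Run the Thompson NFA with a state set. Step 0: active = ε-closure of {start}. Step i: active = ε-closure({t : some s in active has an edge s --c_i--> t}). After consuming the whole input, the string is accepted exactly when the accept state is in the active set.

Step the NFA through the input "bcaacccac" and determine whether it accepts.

Answer: REJECT

Derivation:
initial (ε-close {0}): {0,1,2,4}
'b' @ 1: {5,6}
'c' @ 2: {}  — dead — no transitions
rest 'aacccac' ignored (set empty)
end set {} — state 7 not in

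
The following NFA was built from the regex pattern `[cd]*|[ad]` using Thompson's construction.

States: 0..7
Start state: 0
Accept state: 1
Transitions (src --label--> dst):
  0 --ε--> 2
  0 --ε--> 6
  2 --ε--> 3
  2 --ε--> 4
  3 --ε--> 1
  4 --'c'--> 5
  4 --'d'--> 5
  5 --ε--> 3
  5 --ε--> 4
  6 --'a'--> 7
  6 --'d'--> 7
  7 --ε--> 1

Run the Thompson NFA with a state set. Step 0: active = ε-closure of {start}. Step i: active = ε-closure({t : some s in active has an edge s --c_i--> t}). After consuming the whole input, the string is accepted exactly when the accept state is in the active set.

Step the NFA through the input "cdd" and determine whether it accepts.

Answer: ACCEPT

Trace:
initial (ε-close {0}): {0,1,2,3,4,6}
'c' @ 1: {1,3,4,5}  (accept∈set)
'd' @ 2: {1,3,4,5}  (accept∈set)
'd' @ 3: {1,3,4,5}  (accept∈set)
after full input: {1,3,4,5}  (accept=1 in)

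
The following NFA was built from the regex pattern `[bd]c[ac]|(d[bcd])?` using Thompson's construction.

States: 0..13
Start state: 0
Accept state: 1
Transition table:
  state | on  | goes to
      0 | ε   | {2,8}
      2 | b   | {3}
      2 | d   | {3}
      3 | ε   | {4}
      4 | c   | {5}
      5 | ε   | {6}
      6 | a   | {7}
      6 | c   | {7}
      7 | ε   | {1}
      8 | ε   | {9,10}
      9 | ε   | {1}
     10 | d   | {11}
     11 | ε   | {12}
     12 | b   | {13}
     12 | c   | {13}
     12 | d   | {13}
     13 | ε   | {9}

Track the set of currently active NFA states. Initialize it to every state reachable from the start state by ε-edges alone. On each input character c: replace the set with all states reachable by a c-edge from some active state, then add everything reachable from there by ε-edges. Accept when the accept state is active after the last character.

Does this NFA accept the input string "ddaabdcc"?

initial (ε-close {0}): {0,1,2,8,9,10}
'd' @ 1: {3,4,11,12}
'd' @ 2: {1,9,13}  ✓accept
'a' @ 3: {}  — dead — no transitions
rest 'abdcc' ignored (set empty)
after full input: {}  (accept=1 not in)

Answer: REJECT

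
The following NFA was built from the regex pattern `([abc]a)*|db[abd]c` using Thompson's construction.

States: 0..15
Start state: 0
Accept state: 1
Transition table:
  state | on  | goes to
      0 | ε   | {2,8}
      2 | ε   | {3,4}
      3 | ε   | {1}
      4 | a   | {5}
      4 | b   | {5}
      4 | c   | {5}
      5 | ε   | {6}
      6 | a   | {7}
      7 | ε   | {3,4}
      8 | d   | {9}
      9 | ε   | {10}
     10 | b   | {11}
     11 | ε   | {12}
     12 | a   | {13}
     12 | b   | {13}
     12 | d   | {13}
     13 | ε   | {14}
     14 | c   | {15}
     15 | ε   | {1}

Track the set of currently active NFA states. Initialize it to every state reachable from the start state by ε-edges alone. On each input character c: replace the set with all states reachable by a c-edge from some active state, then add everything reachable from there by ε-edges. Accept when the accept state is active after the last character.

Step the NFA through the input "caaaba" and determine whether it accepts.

start: ε-closure({0}) = {0,1,2,3,4,8}
'c' @ 1: {5,6}
'a' @ 2: {1,3,4,7}  [accepting]
'a' @ 3: {5,6}
'a' @ 4: {1,3,4,7}  [accepting]
'b' @ 5: {5,6}
'a' @ 6: {1,3,4,7}  [accepting]
end set {1,3,4,7} — state 1 in

Answer: ACCEPT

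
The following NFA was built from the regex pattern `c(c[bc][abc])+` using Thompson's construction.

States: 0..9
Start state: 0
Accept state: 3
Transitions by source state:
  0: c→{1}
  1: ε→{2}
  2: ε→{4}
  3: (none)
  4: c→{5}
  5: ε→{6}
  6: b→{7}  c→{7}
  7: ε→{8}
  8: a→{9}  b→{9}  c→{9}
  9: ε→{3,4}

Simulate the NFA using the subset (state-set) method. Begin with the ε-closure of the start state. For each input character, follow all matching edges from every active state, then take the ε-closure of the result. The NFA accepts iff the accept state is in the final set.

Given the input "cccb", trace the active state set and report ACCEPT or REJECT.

Answer: ACCEPT

Steps:
start: ε-closure({0}) = {0}
'c' @ 1: {1,2,4}
'c' @ 2: {5,6}
'c' @ 3: {7,8}
'b' @ 4: {3,4,9}  (accept∈set)
after full input: {3,4,9}  (accept=3 in)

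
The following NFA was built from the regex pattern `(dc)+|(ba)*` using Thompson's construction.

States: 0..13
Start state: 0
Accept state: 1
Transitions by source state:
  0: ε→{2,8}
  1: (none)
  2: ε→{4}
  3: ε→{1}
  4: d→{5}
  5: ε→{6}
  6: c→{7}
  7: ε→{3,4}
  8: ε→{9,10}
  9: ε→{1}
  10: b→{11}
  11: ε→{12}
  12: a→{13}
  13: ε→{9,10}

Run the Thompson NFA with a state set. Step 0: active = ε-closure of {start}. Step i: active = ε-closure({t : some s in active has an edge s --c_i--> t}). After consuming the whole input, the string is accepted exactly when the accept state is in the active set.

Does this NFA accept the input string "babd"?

Answer: REJECT

Derivation:
initial (ε-close {0}): {0,1,2,4,8,9,10}
'b' @ 1: {11,12}
'a' @ 2: {1,9,10,13}  [accepting]
'b' @ 3: {11,12}
'd' @ 4: {}  — no active states
final: {}; accept 1 not in set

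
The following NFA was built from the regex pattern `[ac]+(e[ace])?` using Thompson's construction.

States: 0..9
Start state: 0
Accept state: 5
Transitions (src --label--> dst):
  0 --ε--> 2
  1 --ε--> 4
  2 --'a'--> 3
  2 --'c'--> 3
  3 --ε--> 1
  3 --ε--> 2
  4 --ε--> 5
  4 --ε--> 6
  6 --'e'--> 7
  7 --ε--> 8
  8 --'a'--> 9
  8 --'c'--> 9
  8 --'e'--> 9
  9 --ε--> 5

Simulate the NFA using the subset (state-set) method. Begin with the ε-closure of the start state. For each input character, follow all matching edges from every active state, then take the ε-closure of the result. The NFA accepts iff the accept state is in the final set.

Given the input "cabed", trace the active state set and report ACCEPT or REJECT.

Answer: REJECT

Trace:
initial (ε-close {0}): {0,2}
'c' @ 1: {1,2,3,4,5,6}  ✓accept
'a' @ 2: {1,2,3,4,5,6}  ✓accept
'b' @ 3: {}  — no active states
rest 'ed' ignored (set empty)
after full input: {}  (accept=5 not in)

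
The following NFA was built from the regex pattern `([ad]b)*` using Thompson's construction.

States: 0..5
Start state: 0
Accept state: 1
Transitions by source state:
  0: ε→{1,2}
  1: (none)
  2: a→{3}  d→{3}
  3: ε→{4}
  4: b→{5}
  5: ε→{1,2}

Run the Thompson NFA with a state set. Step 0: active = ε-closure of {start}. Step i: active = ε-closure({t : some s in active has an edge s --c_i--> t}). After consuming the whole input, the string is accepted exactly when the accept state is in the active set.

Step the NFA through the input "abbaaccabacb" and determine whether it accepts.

Answer: REJECT

Derivation:
S₀ = ε-closure({0}) = {0,1,2}
'a' @ 1: {3,4}
'b' @ 2: {1,2,5}  (accept∈set)
'b' @ 3: {}  — dead — no transitions
rest 'aaccabacb' ignored (set empty)
final: {}; accept 1 not in set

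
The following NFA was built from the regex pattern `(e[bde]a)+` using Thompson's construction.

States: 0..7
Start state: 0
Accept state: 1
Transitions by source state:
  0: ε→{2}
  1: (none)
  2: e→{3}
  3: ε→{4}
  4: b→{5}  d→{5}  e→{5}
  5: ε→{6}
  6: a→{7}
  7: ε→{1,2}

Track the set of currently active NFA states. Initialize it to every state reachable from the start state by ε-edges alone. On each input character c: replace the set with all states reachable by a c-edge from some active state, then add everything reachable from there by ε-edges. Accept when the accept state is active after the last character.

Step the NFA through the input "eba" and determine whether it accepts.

start: ε-closure({0}) = {0,2}
'e' @ 1: {3,4}
'b' @ 2: {5,6}
'a' @ 3: {1,2,7}  ✓accept
after full input: {1,2,7}  (accept=1 in)

Answer: ACCEPT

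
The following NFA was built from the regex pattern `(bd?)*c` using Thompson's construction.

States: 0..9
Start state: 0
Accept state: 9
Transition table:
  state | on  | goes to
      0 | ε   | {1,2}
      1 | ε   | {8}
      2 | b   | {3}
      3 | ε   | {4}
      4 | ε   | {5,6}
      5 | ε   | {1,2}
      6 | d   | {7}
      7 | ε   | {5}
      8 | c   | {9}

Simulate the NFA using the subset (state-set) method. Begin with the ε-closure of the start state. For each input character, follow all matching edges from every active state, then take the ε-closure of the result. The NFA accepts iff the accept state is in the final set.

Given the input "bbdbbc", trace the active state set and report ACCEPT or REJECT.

Answer: ACCEPT

Derivation:
S₀ = ε-closure({0}) = {0,1,2,8}
'b' @ 1: {1,2,3,4,5,6,8}
'b' @ 2: {1,2,3,4,5,6,8}
'd' @ 3: {1,2,5,7,8}
'b' @ 4: {1,2,3,4,5,6,8}
'b' @ 5: {1,2,3,4,5,6,8}
'c' @ 6: {9}  (accept∈set)
end set {9} — state 9 in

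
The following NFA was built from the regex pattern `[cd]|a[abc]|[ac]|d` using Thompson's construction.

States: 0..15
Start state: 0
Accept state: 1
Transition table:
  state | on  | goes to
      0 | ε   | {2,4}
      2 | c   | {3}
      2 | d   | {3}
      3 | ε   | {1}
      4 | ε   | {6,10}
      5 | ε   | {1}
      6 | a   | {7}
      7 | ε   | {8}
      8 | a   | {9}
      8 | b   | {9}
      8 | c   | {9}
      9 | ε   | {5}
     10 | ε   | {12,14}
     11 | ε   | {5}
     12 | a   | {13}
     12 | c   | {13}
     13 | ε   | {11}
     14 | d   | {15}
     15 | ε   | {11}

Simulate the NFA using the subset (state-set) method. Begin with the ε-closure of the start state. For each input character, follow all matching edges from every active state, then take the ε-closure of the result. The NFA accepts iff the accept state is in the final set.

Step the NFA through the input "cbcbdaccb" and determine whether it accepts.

Answer: REJECT

Steps:
start: ε-closure({0}) = {0,2,4,6,10,12,14}
'c' @ 1: {1,3,5,11,13}  [accepting]
'b' @ 2: {}  — no active states
rest 'cbdaccb' ignored (set empty)
end set {} — state 1 not in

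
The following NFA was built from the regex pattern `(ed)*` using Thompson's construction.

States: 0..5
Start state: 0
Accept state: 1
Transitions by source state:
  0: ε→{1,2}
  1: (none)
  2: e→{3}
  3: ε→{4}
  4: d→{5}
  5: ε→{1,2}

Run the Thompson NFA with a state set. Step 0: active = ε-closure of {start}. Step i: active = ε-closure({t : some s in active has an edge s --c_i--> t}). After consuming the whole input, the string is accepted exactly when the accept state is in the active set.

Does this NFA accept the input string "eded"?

Answer: ACCEPT

Derivation:
S₀ = ε-closure({0}) = {0,1,2}
'e' @ 1: {3,4}
'd' @ 2: {1,2,5}  [accepting]
'e' @ 3: {3,4}
'd' @ 4: {1,2,5}  [accepting]
end set {1,2,5} — state 1 in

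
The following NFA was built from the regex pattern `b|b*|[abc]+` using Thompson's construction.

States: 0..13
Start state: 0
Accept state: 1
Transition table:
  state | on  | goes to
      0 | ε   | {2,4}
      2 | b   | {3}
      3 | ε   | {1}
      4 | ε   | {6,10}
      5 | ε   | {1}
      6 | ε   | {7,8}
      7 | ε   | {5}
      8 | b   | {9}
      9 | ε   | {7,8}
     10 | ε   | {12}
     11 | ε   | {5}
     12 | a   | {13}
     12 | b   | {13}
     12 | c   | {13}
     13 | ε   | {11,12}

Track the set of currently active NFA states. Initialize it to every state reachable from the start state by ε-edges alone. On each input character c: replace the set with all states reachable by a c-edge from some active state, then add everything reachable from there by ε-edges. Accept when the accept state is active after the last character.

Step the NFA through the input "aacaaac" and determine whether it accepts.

start: ε-closure({0}) = {0,1,2,4,5,6,7,8,10,12}
'a' @ 1: {1,5,11,12,13}  ✓accept
'a' @ 2: {1,5,11,12,13}  ✓accept
'c' @ 3: {1,5,11,12,13}  ✓accept
'a' @ 4: {1,5,11,12,13}  ✓accept
'a' @ 5: {1,5,11,12,13}  ✓accept
'a' @ 6: {1,5,11,12,13}  ✓accept
'c' @ 7: {1,5,11,12,13}  ✓accept
final: {1,5,11,12,13}; accept 1 in set

Answer: ACCEPT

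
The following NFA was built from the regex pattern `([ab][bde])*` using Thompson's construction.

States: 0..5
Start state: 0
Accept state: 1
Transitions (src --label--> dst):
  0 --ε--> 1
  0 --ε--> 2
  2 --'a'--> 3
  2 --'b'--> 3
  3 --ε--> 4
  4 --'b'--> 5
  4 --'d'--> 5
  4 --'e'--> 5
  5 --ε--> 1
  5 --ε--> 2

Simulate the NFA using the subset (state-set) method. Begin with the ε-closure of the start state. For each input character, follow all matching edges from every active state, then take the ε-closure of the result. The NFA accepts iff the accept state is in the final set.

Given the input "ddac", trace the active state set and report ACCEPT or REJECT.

initial (ε-close {0}): {0,1,2}
'd' @ 1: {}  — state set empty
rest 'dac' ignored (set empty)
end set {} — state 1 not in

Answer: REJECT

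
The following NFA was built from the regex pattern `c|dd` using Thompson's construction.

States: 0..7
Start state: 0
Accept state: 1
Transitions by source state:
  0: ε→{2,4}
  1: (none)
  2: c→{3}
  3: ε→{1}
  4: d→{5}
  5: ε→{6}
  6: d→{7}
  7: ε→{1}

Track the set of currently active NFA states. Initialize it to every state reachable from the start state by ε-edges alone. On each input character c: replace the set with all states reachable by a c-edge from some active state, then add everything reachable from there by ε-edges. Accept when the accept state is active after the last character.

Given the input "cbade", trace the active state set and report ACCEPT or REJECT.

initial (ε-close {0}): {0,2,4}
'c' @ 1: {1,3}  [accepting]
'b' @ 2: {}  — state set empty
rest 'ade' ignored (set empty)
final: {}; accept 1 not in set

Answer: REJECT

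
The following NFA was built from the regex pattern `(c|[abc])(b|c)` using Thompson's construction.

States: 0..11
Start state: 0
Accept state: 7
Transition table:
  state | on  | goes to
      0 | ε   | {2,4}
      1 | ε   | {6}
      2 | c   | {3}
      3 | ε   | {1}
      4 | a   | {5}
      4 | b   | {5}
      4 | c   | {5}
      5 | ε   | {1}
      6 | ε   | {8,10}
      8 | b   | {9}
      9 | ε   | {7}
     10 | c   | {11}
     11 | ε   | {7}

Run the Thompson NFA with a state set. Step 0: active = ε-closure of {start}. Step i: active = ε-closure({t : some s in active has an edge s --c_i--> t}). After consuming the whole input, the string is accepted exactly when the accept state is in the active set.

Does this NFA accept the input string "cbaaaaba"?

Answer: REJECT

Derivation:
initial (ε-close {0}): {0,2,4}
'c' @ 1: {1,3,5,6,8,10}
'b' @ 2: {7,9}  ✓accept
'a' @ 3: {}  — no active states
rest 'aaaba' ignored (set empty)
end set {} — state 7 not in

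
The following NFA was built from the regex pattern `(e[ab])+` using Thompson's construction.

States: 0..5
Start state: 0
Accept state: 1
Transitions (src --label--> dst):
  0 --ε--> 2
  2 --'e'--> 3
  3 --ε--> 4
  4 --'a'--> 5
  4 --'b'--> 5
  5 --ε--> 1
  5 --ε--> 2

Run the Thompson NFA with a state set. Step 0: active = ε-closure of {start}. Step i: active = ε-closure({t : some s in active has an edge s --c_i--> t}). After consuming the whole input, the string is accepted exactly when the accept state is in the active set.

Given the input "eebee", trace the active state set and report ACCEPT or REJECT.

initial (ε-close {0}): {0,2}
'e' @ 1: {3,4}
'e' @ 2: {}  — no active states
rest 'bee' ignored (set empty)
end set {} — state 1 not in

Answer: REJECT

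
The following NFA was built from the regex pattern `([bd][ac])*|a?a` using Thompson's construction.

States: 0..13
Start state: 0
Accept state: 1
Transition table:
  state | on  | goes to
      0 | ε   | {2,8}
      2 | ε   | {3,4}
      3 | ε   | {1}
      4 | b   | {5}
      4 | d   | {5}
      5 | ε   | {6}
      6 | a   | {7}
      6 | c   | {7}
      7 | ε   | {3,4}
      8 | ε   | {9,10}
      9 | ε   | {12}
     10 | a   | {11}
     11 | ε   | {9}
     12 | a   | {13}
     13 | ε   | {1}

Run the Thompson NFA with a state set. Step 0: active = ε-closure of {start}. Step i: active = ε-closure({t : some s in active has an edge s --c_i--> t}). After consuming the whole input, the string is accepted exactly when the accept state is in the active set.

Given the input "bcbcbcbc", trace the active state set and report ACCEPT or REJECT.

S₀ = ε-closure({0}) = {0,1,2,3,4,8,9,10,12}
'b' @ 1: {5,6}
'c' @ 2: {1,3,4,7}  ✓accept
'b' @ 3: {5,6}
'c' @ 4: {1,3,4,7}  ✓accept
'b' @ 5: {5,6}
'c' @ 6: {1,3,4,7}  ✓accept
'b' @ 7: {5,6}
'c' @ 8: {1,3,4,7}  ✓accept
final: {1,3,4,7}; accept 1 in set

Answer: ACCEPT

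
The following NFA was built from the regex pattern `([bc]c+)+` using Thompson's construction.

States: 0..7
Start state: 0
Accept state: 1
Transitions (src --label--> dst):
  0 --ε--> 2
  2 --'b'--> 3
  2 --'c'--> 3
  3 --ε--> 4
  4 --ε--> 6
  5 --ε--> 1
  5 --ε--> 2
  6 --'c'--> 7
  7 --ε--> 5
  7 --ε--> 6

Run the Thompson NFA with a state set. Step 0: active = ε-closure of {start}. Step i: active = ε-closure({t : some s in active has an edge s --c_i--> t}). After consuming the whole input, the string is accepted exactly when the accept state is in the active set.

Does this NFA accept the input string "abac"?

initial (ε-close {0}): {0,2}
'a' @ 1: {}  — state set empty
rest 'bac' ignored (set empty)
after full input: {}  (accept=1 not in)

Answer: REJECT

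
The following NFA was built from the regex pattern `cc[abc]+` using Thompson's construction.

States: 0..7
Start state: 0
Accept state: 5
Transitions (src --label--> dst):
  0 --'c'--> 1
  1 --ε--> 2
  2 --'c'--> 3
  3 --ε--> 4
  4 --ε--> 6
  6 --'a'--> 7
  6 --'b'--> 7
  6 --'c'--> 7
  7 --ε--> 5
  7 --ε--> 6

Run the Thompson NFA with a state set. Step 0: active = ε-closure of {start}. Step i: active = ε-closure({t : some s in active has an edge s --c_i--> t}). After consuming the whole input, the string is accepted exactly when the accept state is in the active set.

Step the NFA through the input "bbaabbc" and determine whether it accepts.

Answer: REJECT

Derivation:
initial (ε-close {0}): {0}
'b' @ 1: {}  — dead — no transitions
rest 'baabbc' ignored (set empty)
after full input: {}  (accept=5 not in)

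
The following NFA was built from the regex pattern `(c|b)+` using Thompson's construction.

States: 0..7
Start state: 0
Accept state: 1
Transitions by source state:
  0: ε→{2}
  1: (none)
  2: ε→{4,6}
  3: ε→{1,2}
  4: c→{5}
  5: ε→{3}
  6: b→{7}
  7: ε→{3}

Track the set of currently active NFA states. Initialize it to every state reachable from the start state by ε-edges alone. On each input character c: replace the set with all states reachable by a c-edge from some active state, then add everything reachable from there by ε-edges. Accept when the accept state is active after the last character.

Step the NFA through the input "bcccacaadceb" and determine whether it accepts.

start: ε-closure({0}) = {0,2,4,6}
'b' @ 1: {1,2,3,4,6,7}  (accept∈set)
'c' @ 2: {1,2,3,4,5,6}  (accept∈set)
'c' @ 3: {1,2,3,4,5,6}  (accept∈set)
'c' @ 4: {1,2,3,4,5,6}  (accept∈set)
'a' @ 5: {}  — no active states
rest 'caadceb' ignored (set empty)
final: {}; accept 1 not in set

Answer: REJECT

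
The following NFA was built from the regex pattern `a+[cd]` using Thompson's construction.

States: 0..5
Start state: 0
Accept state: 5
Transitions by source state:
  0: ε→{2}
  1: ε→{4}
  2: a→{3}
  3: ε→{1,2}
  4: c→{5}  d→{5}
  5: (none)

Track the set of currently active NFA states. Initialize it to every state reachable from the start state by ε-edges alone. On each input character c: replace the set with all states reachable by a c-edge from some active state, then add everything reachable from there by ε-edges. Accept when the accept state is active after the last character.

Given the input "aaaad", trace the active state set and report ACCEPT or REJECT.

Answer: ACCEPT

Derivation:
initial (ε-close {0}): {0,2}
'a' @ 1: {1,2,3,4}
'a' @ 2: {1,2,3,4}
'a' @ 3: {1,2,3,4}
'a' @ 4: {1,2,3,4}
'd' @ 5: {5}  [accepting]
final: {5}; accept 5 in set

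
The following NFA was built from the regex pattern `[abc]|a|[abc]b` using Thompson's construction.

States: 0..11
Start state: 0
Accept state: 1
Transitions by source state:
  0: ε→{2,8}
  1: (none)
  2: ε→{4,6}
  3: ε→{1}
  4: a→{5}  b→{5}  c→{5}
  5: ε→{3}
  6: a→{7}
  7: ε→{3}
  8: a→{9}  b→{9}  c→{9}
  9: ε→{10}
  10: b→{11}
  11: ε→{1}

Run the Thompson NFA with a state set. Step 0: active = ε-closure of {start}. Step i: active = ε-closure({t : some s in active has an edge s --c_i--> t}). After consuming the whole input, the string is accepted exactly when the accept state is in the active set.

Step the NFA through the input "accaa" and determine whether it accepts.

S₀ = ε-closure({0}) = {0,2,4,6,8}
'a' @ 1: {1,3,5,7,9,10}  ✓accept
'c' @ 2: {}  — dead — no transitions
rest 'caa' ignored (set empty)
end set {} — state 1 not in

Answer: REJECT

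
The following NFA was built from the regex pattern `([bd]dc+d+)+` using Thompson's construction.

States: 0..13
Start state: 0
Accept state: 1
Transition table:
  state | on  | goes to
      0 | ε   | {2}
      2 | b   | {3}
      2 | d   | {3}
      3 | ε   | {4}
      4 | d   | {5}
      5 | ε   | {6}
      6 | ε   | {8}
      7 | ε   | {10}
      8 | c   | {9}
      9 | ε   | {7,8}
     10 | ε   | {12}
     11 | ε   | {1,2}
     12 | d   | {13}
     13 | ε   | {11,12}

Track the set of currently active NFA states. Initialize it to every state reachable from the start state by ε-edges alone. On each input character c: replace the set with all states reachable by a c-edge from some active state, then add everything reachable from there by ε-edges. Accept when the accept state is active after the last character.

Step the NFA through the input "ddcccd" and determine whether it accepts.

initial (ε-close {0}): {0,2}
'd' @ 1: {3,4}
'd' @ 2: {5,6,8}
'c' @ 3: {7,8,9,10,12}
'c' @ 4: {7,8,9,10,12}
'c' @ 5: {7,8,9,10,12}
'd' @ 6: {1,2,11,12,13}  [accepting]
end set {1,2,11,12,13} — state 1 in

Answer: ACCEPT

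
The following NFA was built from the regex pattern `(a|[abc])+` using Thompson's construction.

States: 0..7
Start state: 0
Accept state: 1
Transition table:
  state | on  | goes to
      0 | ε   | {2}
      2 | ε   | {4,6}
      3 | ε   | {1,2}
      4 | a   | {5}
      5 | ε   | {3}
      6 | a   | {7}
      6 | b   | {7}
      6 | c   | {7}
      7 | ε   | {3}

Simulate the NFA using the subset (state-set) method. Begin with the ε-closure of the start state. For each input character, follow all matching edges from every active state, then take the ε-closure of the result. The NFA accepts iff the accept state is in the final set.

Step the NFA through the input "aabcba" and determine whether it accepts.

initial (ε-close {0}): {0,2,4,6}
'a' @ 1: {1,2,3,4,5,6,7}  (accept∈set)
'a' @ 2: {1,2,3,4,5,6,7}  (accept∈set)
'b' @ 3: {1,2,3,4,6,7}  (accept∈set)
'c' @ 4: {1,2,3,4,6,7}  (accept∈set)
'b' @ 5: {1,2,3,4,6,7}  (accept∈set)
'a' @ 6: {1,2,3,4,5,6,7}  (accept∈set)
after full input: {1,2,3,4,5,6,7}  (accept=1 in)

Answer: ACCEPT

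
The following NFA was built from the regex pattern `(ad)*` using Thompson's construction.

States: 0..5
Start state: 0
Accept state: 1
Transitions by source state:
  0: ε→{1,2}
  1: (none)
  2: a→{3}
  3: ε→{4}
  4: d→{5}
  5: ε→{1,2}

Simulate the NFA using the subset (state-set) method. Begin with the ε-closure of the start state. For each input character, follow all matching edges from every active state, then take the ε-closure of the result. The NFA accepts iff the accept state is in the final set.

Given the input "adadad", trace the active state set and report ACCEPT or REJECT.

Answer: ACCEPT

Steps:
initial (ε-close {0}): {0,1,2}
'a' @ 1: {3,4}
'd' @ 2: {1,2,5}  ✓accept
'a' @ 3: {3,4}
'd' @ 4: {1,2,5}  ✓accept
'a' @ 5: {3,4}
'd' @ 6: {1,2,5}  ✓accept
end set {1,2,5} — state 1 in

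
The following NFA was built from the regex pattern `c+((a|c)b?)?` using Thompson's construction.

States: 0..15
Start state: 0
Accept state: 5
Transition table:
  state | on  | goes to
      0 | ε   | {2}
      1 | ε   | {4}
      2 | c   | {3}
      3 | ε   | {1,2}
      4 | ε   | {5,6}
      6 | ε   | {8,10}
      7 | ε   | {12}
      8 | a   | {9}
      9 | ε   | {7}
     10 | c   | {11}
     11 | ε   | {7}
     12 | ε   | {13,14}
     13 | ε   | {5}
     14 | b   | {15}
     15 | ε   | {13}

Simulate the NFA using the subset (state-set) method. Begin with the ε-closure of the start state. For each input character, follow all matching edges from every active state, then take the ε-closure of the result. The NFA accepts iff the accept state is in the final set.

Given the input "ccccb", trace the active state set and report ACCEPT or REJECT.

Answer: ACCEPT

Steps:
S₀ = ε-closure({0}) = {0,2}
'c' @ 1: {1,2,3,4,5,6,8,10}  ✓accept
'c' @ 2: {1,2,3,4,5,6,7,8,10,11,12,13,14}  ✓accept
'c' @ 3: {1,2,3,4,5,6,7,8,10,11,12,13,14}  ✓accept
'c' @ 4: {1,2,3,4,5,6,7,8,10,11,12,13,14}  ✓accept
'b' @ 5: {5,13,15}  ✓accept
final: {5,13,15}; accept 5 in set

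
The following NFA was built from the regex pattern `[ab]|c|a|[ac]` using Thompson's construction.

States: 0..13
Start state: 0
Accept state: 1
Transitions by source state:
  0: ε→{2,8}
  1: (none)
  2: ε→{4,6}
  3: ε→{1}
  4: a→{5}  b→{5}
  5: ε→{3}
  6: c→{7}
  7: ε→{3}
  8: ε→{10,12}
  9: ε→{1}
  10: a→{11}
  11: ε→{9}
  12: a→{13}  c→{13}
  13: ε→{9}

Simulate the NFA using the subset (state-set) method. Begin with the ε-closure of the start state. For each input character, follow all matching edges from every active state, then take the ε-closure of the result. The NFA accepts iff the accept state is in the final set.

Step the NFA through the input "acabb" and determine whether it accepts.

Answer: REJECT

Derivation:
initial (ε-close {0}): {0,2,4,6,8,10,12}
'a' @ 1: {1,3,5,9,11,13}  ✓accept
'c' @ 2: {}  — dead — no transitions
rest 'abb' ignored (set empty)
after full input: {}  (accept=1 not in)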